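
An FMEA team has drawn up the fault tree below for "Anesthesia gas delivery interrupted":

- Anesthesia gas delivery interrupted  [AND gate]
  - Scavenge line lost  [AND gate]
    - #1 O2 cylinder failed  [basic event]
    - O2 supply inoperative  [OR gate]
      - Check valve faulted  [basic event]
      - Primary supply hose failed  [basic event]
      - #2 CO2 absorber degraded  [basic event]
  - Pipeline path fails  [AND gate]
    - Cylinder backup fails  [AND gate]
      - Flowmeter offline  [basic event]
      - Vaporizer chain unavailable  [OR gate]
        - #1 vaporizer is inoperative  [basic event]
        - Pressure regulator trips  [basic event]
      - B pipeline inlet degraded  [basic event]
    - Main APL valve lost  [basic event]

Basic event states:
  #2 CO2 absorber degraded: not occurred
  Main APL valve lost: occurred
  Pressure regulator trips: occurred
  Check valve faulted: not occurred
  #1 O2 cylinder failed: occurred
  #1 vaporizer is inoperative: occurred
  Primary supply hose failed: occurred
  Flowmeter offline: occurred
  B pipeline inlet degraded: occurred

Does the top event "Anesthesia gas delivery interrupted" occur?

O2 supply inoperative [OR]: Check valve faulted=not, Primary supply hose failed=occurs, #2 CO2 absorber degraded=not → at least one input occurs → occurs.
Scavenge line lost [AND]: #1 O2 cylinder failed=occurs, O2 supply inoperative=occurs → all inputs occur → occurs.
Vaporizer chain unavailable [OR]: #1 vaporizer is inoperative=occurs, Pressure regulator trips=occurs → at least one input occurs → occurs.
Cylinder backup fails [AND]: Flowmeter offline=occurs, Vaporizer chain unavailable=occurs, B pipeline inlet degraded=occurs → all inputs occur → occurs.
Pipeline path fails [AND]: Cylinder backup fails=occurs, Main APL valve lost=occurs → all inputs occur → occurs.
Anesthesia gas delivery interrupted [AND]: Scavenge line lost=occurs, Pipeline path fails=occurs → all inputs occur → occurs.

Yes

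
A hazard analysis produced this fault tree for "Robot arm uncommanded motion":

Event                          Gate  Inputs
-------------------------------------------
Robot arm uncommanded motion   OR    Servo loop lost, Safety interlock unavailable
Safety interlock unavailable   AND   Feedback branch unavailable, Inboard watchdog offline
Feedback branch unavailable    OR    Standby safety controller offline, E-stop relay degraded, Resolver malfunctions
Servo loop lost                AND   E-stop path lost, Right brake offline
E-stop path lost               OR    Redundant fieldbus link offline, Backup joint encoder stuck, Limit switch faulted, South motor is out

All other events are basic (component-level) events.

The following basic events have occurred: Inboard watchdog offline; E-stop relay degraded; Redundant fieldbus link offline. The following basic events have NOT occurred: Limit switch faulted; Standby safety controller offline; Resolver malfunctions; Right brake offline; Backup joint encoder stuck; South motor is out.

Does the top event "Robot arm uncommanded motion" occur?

E-stop path lost [OR]: Redundant fieldbus link offline=occurs, Backup joint encoder stuck=not, Limit switch faulted=not, South motor is out=not → at least one input occurs → occurs.
Servo loop lost [AND]: E-stop path lost=occurs, Right brake offline=not → not all inputs occur → does not occur.
Feedback branch unavailable [OR]: Standby safety controller offline=not, E-stop relay degraded=occurs, Resolver malfunctions=not → at least one input occurs → occurs.
Safety interlock unavailable [AND]: Feedback branch unavailable=occurs, Inboard watchdog offline=occurs → all inputs occur → occurs.
Robot arm uncommanded motion [OR]: Servo loop lost=not, Safety interlock unavailable=occurs → at least one input occurs → occurs.

Yes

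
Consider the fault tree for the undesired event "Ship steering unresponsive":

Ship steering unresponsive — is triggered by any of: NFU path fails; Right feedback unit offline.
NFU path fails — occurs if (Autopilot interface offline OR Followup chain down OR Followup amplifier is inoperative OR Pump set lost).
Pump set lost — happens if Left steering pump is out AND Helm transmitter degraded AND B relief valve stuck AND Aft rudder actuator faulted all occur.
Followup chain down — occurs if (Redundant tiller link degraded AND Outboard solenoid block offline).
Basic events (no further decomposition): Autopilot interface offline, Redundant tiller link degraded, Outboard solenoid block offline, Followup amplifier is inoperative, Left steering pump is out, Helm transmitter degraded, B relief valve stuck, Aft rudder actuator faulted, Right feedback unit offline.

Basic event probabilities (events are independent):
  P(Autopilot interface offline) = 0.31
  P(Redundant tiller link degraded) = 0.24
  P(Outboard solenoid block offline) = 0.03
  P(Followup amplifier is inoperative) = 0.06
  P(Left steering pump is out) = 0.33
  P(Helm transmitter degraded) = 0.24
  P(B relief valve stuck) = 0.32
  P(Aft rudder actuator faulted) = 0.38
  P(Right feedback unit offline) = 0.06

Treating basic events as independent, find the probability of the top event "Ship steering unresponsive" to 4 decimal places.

0.4005

P(Followup chain down) [AND] = 0.24 × 0.03 = 0.007200
P(Pump set lost) [AND] = 0.33 × 0.24 × 0.32 × 0.38 = 0.009631
P(NFU path fails) [OR] = 1 − (1−0.31) × (1−0.007200) × (1−0.06) × (1−0.009631) = 0.362272
P(Ship steering unresponsive) [OR] = 1 − (1−0.362272) × (1−0.06) = 0.400536
Rounded to 4 decimal places: P(Ship steering unresponsive) ≈ 0.4005.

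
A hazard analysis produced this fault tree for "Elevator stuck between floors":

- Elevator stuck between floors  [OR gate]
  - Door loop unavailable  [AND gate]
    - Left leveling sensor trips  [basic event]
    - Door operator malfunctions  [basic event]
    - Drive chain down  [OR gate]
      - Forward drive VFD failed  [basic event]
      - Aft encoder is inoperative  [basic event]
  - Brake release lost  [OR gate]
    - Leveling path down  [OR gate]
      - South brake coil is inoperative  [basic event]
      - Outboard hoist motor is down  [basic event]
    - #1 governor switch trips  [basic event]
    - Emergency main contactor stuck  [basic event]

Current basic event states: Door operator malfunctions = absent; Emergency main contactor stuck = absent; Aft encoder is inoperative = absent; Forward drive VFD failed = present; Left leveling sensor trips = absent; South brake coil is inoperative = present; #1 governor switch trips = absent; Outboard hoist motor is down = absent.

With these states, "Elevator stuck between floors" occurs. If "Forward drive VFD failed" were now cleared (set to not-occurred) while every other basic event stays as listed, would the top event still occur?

Yes

Counterfactual: set "Forward drive VFD failed" to not occurred.
Drive chain down [OR]: Forward drive VFD failed=not, Aft encoder is inoperative=not → no input occurs → does not occur.
Door loop unavailable [AND]: Left leveling sensor trips=not, Door operator malfunctions=not, Drive chain down=not → not all inputs occur → does not occur.
Leveling path down [OR]: South brake coil is inoperative=occurs, Outboard hoist motor is down=not → at least one input occurs → occurs.
Brake release lost [OR]: Leveling path down=occurs, #1 governor switch trips=not, Emergency main contactor stuck=not → at least one input occurs → occurs.
Elevator stuck between floors [OR]: Door loop unavailable=not, Brake release lost=occurs → at least one input occurs → occurs.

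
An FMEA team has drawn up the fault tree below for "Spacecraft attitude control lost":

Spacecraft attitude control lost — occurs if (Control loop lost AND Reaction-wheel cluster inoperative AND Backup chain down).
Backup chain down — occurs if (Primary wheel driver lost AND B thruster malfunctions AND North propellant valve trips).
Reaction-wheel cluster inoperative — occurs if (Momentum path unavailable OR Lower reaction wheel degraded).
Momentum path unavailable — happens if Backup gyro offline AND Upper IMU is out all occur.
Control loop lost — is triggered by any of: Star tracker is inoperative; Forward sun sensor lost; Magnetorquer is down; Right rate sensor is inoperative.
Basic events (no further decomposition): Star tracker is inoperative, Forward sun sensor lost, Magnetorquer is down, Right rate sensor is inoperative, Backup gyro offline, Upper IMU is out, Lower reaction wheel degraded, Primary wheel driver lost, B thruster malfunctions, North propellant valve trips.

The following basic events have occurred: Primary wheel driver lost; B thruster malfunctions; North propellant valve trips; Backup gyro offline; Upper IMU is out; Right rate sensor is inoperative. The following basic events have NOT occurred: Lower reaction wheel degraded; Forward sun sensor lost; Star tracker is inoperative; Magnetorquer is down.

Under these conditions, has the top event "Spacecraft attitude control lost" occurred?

Yes

Control loop lost [OR]: Star tracker is inoperative=not, Forward sun sensor lost=not, Magnetorquer is down=not, Right rate sensor is inoperative=occurs → at least one input occurs → occurs.
Momentum path unavailable [AND]: Backup gyro offline=occurs, Upper IMU is out=occurs → all inputs occur → occurs.
Reaction-wheel cluster inoperative [OR]: Momentum path unavailable=occurs, Lower reaction wheel degraded=not → at least one input occurs → occurs.
Backup chain down [AND]: Primary wheel driver lost=occurs, B thruster malfunctions=occurs, North propellant valve trips=occurs → all inputs occur → occurs.
Spacecraft attitude control lost [AND]: Control loop lost=occurs, Reaction-wheel cluster inoperative=occurs, Backup chain down=occurs → all inputs occur → occurs.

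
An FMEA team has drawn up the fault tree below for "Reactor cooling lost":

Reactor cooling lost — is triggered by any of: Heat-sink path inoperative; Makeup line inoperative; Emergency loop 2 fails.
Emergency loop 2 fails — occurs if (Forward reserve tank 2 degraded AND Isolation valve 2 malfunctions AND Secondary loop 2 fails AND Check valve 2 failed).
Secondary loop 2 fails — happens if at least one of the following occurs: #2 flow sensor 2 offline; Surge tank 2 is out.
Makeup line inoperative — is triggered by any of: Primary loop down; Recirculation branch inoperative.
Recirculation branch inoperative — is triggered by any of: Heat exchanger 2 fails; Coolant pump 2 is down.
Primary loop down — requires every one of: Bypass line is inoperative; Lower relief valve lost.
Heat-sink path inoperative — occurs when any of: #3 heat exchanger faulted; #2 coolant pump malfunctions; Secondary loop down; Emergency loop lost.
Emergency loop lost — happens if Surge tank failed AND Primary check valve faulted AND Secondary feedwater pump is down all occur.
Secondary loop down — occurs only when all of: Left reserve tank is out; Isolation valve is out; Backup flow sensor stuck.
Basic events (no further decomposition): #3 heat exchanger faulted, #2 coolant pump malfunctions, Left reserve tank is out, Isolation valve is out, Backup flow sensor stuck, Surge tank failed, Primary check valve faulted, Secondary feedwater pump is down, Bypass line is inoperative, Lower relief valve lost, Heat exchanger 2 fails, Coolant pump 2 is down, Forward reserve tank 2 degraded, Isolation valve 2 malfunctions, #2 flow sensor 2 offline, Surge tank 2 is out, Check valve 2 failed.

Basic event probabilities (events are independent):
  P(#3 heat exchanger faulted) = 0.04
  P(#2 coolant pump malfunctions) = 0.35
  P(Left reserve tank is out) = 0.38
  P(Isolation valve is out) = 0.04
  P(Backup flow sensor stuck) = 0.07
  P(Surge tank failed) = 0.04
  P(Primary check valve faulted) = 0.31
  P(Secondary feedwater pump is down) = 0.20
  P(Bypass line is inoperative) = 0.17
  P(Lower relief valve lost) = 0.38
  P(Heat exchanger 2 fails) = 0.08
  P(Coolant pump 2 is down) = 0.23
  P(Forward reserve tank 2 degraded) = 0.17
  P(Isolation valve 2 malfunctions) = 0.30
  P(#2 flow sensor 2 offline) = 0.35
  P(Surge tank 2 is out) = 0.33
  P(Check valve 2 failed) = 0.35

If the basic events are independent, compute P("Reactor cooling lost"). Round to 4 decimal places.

P(Secondary loop down) [AND] = 0.38 × 0.04 × 0.07 = 0.001064
P(Emergency loop lost) [AND] = 0.04 × 0.31 × 0.20 = 0.002480
P(Heat-sink path inoperative) [OR] = 1 − (1−0.04) × (1−0.35) × (1−0.001064) × (1−0.002480) = 0.378210
P(Primary loop down) [AND] = 0.17 × 0.38 = 0.064600
P(Recirculation branch inoperative) [OR] = 1 − (1−0.08) × (1−0.23) = 0.291600
P(Makeup line inoperative) [OR] = 1 − (1−0.064600) × (1−0.291600) = 0.337363
P(Secondary loop 2 fails) [OR] = 1 − (1−0.35) × (1−0.33) = 0.564500
P(Emergency loop 2 fails) [AND] = 0.17 × 0.30 × 0.564500 × 0.35 = 0.010076
P(Reactor cooling lost) [OR] = 1 − (1−0.378210) × (1−0.337363) × (1−0.010076) = 0.592130
Rounded to 4 decimal places: P(Reactor cooling lost) ≈ 0.5921.

0.5921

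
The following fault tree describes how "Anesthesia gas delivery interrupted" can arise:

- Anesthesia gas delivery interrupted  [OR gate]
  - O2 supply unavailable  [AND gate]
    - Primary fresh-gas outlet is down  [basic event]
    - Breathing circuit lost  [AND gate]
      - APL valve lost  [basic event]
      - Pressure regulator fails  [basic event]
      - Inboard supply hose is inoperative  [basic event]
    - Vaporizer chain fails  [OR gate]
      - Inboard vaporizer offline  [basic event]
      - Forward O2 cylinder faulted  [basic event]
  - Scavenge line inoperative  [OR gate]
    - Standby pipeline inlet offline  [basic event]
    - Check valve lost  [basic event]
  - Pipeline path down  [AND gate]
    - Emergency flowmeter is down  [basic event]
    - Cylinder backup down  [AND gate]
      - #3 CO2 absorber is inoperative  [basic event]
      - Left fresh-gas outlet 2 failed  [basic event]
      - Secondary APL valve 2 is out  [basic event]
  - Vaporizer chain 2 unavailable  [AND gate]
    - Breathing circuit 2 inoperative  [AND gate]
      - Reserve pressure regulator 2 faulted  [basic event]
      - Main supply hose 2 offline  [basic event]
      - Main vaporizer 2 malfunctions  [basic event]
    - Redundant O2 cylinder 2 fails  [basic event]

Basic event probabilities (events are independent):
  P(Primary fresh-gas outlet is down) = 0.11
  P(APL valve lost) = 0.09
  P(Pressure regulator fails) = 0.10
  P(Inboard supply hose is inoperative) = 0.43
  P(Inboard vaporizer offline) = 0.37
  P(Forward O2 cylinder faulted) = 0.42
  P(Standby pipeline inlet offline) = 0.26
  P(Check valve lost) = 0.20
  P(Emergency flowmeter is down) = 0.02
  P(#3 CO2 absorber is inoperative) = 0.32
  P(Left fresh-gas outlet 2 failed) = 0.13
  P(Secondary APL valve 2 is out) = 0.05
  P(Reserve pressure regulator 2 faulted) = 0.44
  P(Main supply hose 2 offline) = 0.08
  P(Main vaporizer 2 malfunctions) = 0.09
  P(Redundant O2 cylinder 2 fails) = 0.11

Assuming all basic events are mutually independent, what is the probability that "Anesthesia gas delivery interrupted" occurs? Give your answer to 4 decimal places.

P(Breathing circuit lost) [AND] = 0.09 × 0.10 × 0.43 = 0.003870
P(Vaporizer chain fails) [OR] = 1 − (1−0.37) × (1−0.42) = 0.634600
P(O2 supply unavailable) [AND] = 0.11 × 0.003870 × 0.634600 = 0.000270
P(Scavenge line inoperative) [OR] = 1 − (1−0.26) × (1−0.20) = 0.408000
P(Cylinder backup down) [AND] = 0.32 × 0.13 × 0.05 = 0.002080
P(Pipeline path down) [AND] = 0.02 × 0.002080 = 0.000042
P(Breathing circuit 2 inoperative) [AND] = 0.44 × 0.08 × 0.09 = 0.003168
P(Vaporizer chain 2 unavailable) [AND] = 0.003168 × 0.11 = 0.000348
P(Anesthesia gas delivery interrupted) [OR] = 1 − (1−0.000270) × (1−0.408000) × (1−0.000042) × (1−0.000348) = 0.408391
Rounded to 4 decimal places: P(Anesthesia gas delivery interrupted) ≈ 0.4084.

0.4084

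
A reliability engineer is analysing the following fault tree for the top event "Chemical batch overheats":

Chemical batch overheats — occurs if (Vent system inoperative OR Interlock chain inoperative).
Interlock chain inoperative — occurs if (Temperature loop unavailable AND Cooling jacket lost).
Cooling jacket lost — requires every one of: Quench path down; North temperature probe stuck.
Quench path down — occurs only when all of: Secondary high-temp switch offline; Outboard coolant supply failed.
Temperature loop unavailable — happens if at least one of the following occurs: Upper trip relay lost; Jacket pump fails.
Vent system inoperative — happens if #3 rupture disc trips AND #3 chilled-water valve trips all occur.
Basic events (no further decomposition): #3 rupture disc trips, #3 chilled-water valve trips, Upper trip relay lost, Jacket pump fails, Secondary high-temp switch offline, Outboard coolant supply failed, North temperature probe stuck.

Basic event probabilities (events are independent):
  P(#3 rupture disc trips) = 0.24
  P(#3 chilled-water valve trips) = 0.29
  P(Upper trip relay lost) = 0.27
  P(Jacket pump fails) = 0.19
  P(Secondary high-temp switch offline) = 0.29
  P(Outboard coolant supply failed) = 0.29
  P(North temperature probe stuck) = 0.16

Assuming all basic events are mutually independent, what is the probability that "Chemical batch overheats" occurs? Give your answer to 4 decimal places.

P(Vent system inoperative) [AND] = 0.24 × 0.29 = 0.069600
P(Temperature loop unavailable) [OR] = 1 − (1−0.27) × (1−0.19) = 0.408700
P(Quench path down) [AND] = 0.29 × 0.29 = 0.084100
P(Cooling jacket lost) [AND] = 0.084100 × 0.16 = 0.013456
P(Interlock chain inoperative) [AND] = 0.408700 × 0.013456 = 0.005499
P(Chemical batch overheats) [OR] = 1 − (1−0.069600) × (1−0.005499) = 0.074716
Rounded to 4 decimal places: P(Chemical batch overheats) ≈ 0.0747.

0.0747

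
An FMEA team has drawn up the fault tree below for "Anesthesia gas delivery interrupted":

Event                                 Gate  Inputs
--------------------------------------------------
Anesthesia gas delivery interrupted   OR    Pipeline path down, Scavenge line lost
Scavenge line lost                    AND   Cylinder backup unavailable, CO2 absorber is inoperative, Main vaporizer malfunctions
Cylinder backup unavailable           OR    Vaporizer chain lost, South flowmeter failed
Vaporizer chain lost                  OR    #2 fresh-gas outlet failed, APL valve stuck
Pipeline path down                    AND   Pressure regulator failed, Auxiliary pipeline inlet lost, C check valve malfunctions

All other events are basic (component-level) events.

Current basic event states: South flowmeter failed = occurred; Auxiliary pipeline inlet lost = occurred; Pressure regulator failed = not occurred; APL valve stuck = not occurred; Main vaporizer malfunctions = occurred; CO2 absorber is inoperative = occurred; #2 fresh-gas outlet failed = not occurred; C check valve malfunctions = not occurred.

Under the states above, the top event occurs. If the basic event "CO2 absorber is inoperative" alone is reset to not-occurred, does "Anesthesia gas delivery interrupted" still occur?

Counterfactual: set "CO2 absorber is inoperative" to not occurred.
Pipeline path down [AND]: Pressure regulator failed=not, Auxiliary pipeline inlet lost=occurs, C check valve malfunctions=not → not all inputs occur → does not occur.
Vaporizer chain lost [OR]: #2 fresh-gas outlet failed=not, APL valve stuck=not → no input occurs → does not occur.
Cylinder backup unavailable [OR]: Vaporizer chain lost=not, South flowmeter failed=occurs → at least one input occurs → occurs.
Scavenge line lost [AND]: Cylinder backup unavailable=occurs, CO2 absorber is inoperative=not, Main vaporizer malfunctions=occurs → not all inputs occur → does not occur.
Anesthesia gas delivery interrupted [OR]: Pipeline path down=not, Scavenge line lost=not → no input occurs → does not occur.

No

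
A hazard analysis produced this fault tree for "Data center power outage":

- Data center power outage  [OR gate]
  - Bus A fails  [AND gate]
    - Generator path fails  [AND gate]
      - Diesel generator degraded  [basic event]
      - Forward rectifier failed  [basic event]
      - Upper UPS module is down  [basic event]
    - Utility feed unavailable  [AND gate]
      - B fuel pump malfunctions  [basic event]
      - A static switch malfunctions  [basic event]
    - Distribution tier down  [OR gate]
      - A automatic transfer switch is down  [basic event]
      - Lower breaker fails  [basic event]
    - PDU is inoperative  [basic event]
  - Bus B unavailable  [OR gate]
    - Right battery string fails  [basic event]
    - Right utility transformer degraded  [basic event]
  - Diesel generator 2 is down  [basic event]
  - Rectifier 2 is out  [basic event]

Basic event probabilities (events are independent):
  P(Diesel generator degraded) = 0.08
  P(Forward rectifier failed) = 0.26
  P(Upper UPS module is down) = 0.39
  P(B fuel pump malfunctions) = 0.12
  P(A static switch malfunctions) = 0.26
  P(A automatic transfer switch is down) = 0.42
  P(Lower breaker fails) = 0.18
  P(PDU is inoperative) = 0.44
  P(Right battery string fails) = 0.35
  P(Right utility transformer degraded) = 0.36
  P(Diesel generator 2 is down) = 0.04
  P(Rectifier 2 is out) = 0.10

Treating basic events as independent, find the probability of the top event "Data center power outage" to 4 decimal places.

P(Generator path fails) [AND] = 0.08 × 0.26 × 0.39 = 0.008112
P(Utility feed unavailable) [AND] = 0.12 × 0.26 = 0.031200
P(Distribution tier down) [OR] = 1 − (1−0.42) × (1−0.18) = 0.524400
P(Bus A fails) [AND] = 0.008112 × 0.031200 × 0.524400 × 0.44 = 0.000058
P(Bus B unavailable) [OR] = 1 − (1−0.35) × (1−0.36) = 0.584000
P(Data center power outage) [OR] = 1 − (1−0.000058) × (1−0.584000) × (1−0.04) × (1−0.10) = 0.640597
Rounded to 4 decimal places: P(Data center power outage) ≈ 0.6406.

0.6406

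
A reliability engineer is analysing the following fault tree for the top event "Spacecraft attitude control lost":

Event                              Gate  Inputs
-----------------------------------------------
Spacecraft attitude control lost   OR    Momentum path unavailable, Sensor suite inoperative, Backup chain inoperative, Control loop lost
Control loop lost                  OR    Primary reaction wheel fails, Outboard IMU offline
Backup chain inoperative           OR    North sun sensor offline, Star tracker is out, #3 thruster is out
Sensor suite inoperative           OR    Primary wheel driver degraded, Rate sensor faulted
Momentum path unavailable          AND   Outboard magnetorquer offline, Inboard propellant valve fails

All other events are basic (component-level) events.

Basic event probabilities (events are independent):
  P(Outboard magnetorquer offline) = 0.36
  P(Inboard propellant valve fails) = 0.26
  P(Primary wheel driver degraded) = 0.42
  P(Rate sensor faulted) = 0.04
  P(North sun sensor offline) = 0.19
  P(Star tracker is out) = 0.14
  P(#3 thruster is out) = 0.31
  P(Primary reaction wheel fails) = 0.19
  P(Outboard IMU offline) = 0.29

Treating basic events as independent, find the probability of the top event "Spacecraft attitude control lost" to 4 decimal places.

0.8605

P(Momentum path unavailable) [AND] = 0.36 × 0.26 = 0.093600
P(Sensor suite inoperative) [OR] = 1 − (1−0.42) × (1−0.04) = 0.443200
P(Backup chain inoperative) [OR] = 1 − (1−0.19) × (1−0.14) × (1−0.31) = 0.519346
P(Control loop lost) [OR] = 1 − (1−0.19) × (1−0.29) = 0.424900
P(Spacecraft attitude control lost) [OR] = 1 − (1−0.093600) × (1−0.443200) × (1−0.519346) × (1−0.424900) = 0.860493
Rounded to 4 decimal places: P(Spacecraft attitude control lost) ≈ 0.8605.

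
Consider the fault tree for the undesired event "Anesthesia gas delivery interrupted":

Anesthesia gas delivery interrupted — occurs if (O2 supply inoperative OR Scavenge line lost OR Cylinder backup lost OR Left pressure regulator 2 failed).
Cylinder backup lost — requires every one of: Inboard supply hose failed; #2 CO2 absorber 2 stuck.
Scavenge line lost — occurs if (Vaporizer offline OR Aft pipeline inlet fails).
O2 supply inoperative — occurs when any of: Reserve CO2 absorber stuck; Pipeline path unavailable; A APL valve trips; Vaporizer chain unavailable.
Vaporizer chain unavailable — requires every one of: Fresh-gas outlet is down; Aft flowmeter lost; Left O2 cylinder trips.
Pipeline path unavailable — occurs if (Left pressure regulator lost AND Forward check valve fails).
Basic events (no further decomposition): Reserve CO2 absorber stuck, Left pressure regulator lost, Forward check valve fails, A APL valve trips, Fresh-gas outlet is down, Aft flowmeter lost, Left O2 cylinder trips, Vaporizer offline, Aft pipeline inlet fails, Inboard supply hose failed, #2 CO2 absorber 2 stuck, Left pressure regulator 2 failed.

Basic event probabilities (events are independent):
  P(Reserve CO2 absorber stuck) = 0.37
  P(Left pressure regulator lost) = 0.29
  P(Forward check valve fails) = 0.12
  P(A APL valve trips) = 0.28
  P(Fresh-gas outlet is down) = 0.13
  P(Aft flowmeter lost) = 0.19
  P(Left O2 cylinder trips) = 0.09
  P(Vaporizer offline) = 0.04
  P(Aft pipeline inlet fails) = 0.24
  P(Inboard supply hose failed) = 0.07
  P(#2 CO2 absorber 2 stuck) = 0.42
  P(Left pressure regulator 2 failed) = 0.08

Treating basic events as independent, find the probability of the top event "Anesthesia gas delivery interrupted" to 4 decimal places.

P(Pipeline path unavailable) [AND] = 0.29 × 0.12 = 0.034800
P(Vaporizer chain unavailable) [AND] = 0.13 × 0.19 × 0.09 = 0.002223
P(O2 supply inoperative) [OR] = 1 − (1−0.37) × (1−0.034800) × (1−0.28) × (1−0.002223) = 0.563159
P(Scavenge line lost) [OR] = 1 − (1−0.04) × (1−0.24) = 0.270400
P(Cylinder backup lost) [AND] = 0.07 × 0.42 = 0.029400
P(Anesthesia gas delivery interrupted) [OR] = 1 − (1−0.563159) × (1−0.270400) × (1−0.029400) × (1−0.08) = 0.715399
Rounded to 4 decimal places: P(Anesthesia gas delivery interrupted) ≈ 0.7154.

0.7154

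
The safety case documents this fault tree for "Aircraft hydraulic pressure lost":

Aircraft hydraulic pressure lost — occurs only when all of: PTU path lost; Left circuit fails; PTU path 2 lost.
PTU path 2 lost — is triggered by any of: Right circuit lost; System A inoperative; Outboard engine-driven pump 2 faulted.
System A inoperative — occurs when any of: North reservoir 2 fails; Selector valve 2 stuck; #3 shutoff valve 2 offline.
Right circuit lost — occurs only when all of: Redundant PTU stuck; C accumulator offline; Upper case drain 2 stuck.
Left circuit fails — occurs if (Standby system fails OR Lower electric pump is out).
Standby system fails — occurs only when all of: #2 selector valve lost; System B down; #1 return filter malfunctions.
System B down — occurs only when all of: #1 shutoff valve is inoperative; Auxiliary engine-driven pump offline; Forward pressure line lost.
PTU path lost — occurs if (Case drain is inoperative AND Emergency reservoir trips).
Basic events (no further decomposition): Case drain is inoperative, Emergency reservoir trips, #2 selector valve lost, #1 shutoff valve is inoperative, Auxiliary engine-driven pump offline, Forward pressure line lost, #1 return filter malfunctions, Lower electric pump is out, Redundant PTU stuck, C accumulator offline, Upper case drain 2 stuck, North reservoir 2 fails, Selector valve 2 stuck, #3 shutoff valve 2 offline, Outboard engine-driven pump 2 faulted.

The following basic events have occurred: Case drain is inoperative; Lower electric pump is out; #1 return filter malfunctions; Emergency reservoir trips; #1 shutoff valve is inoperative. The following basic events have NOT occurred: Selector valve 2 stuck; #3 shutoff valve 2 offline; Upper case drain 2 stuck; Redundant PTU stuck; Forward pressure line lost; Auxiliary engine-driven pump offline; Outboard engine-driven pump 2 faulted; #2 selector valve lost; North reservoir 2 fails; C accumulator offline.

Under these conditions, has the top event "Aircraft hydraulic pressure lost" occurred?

PTU path lost [AND]: Case drain is inoperative=occurs, Emergency reservoir trips=occurs → all inputs occur → occurs.
System B down [AND]: #1 shutoff valve is inoperative=occurs, Auxiliary engine-driven pump offline=not, Forward pressure line lost=not → not all inputs occur → does not occur.
Standby system fails [AND]: #2 selector valve lost=not, System B down=not, #1 return filter malfunctions=occurs → not all inputs occur → does not occur.
Left circuit fails [OR]: Standby system fails=not, Lower electric pump is out=occurs → at least one input occurs → occurs.
Right circuit lost [AND]: Redundant PTU stuck=not, C accumulator offline=not, Upper case drain 2 stuck=not → not all inputs occur → does not occur.
System A inoperative [OR]: North reservoir 2 fails=not, Selector valve 2 stuck=not, #3 shutoff valve 2 offline=not → no input occurs → does not occur.
PTU path 2 lost [OR]: Right circuit lost=not, System A inoperative=not, Outboard engine-driven pump 2 faulted=not → no input occurs → does not occur.
Aircraft hydraulic pressure lost [AND]: PTU path lost=occurs, Left circuit fails=occurs, PTU path 2 lost=not → not all inputs occur → does not occur.

No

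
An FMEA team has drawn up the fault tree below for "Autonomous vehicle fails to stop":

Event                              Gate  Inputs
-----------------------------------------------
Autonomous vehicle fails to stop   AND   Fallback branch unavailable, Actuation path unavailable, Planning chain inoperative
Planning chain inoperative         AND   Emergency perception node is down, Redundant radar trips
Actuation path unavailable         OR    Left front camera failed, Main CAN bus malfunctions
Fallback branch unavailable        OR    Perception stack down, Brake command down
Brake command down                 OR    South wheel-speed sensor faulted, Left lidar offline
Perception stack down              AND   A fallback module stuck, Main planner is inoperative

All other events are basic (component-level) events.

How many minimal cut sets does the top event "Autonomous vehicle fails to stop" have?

Perception stack down [AND]: one cut set from each child combined → 1 × 1 = 1 cut set(s).
Brake command down [OR]: union of children's cut sets → 2 cut set(s).
Fallback branch unavailable [OR]: union of children's cut sets → 3 cut set(s).
Actuation path unavailable [OR]: union of children's cut sets → 2 cut set(s).
Planning chain inoperative [AND]: one cut set from each child combined → 1 × 1 = 1 cut set(s).
Autonomous vehicle fails to stop [AND]: one cut set from each child combined → 3 × 2 × 1 = 6 cut set(s).
Minimal cut sets: {A fallback module stuck, Emergency perception node is down, Left front camera failed, Main planner is inoperative, Redundant radar trips}; {A fallback module stuck, Emergency perception node is down, Main CAN bus malfunctions, Main planner is inoperative, Redundant radar trips}; {Emergency perception node is down, Left front camera failed, Redundant radar trips, South wheel-speed sensor faulted}; {Emergency perception node is down, Main CAN bus malfunctions, Redundant radar trips, South wheel-speed sensor faulted}; {Emergency perception node is down, Left front camera failed, Left lidar offline, Redundant radar trips}; {Emergency perception node is down, Left lidar offline, Main CAN bus malfunctions, Redundant radar trips}.

6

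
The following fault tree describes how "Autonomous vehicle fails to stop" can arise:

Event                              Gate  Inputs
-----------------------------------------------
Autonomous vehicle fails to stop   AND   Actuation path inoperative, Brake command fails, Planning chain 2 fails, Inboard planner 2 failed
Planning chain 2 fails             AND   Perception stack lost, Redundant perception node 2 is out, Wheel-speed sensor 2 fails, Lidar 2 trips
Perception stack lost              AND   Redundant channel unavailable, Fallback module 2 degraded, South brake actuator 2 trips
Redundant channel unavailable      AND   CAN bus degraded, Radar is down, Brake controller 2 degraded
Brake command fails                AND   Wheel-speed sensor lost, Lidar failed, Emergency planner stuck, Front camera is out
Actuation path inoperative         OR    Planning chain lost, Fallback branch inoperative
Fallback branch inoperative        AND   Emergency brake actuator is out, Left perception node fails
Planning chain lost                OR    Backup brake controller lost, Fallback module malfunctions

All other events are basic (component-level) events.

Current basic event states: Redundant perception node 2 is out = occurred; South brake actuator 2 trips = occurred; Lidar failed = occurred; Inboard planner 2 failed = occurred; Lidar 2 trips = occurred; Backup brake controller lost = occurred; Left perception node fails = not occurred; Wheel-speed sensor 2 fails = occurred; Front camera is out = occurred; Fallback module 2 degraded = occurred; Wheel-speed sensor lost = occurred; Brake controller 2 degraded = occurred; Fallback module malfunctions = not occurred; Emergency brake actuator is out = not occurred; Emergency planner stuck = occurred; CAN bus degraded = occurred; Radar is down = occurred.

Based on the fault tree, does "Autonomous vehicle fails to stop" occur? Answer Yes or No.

Planning chain lost [OR]: Backup brake controller lost=occurs, Fallback module malfunctions=not → at least one input occurs → occurs.
Fallback branch inoperative [AND]: Emergency brake actuator is out=not, Left perception node fails=not → not all inputs occur → does not occur.
Actuation path inoperative [OR]: Planning chain lost=occurs, Fallback branch inoperative=not → at least one input occurs → occurs.
Brake command fails [AND]: Wheel-speed sensor lost=occurs, Lidar failed=occurs, Emergency planner stuck=occurs, Front camera is out=occurs → all inputs occur → occurs.
Redundant channel unavailable [AND]: CAN bus degraded=occurs, Radar is down=occurs, Brake controller 2 degraded=occurs → all inputs occur → occurs.
Perception stack lost [AND]: Redundant channel unavailable=occurs, Fallback module 2 degraded=occurs, South brake actuator 2 trips=occurs → all inputs occur → occurs.
Planning chain 2 fails [AND]: Perception stack lost=occurs, Redundant perception node 2 is out=occurs, Wheel-speed sensor 2 fails=occurs, Lidar 2 trips=occurs → all inputs occur → occurs.
Autonomous vehicle fails to stop [AND]: Actuation path inoperative=occurs, Brake command fails=occurs, Planning chain 2 fails=occurs, Inboard planner 2 failed=occurs → all inputs occur → occurs.

Yes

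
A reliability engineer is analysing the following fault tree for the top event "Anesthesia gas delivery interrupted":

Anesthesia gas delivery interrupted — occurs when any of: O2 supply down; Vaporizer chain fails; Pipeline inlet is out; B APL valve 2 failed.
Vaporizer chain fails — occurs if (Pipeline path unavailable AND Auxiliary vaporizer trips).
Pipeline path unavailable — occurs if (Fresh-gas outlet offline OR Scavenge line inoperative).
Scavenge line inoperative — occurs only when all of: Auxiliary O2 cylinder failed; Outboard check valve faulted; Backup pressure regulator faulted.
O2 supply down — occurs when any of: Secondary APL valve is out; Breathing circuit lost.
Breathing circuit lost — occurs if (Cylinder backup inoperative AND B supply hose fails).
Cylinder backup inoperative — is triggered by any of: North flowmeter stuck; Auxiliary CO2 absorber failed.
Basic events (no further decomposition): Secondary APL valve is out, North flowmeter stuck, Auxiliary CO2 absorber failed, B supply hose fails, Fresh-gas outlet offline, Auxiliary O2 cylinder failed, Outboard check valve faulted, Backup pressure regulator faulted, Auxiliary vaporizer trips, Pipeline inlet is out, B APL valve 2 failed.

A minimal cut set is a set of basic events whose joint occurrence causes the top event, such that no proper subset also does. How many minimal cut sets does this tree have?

7

Cylinder backup inoperative [OR]: union of children's cut sets → 2 cut set(s).
Breathing circuit lost [AND]: one cut set from each child combined → 2 × 1 = 2 cut set(s).
O2 supply down [OR]: union of children's cut sets → 3 cut set(s).
Scavenge line inoperative [AND]: one cut set from each child combined → 1 × 1 × 1 = 1 cut set(s).
Pipeline path unavailable [OR]: union of children's cut sets → 2 cut set(s).
Vaporizer chain fails [AND]: one cut set from each child combined → 2 × 1 = 2 cut set(s).
Anesthesia gas delivery interrupted [OR]: union of children's cut sets → 7 cut set(s).
Minimal cut sets: {Secondary APL valve is out}; {B supply hose fails, North flowmeter stuck}; {Auxiliary CO2 absorber failed, B supply hose fails}; {Auxiliary vaporizer trips, Fresh-gas outlet offline}; {Auxiliary O2 cylinder failed, Auxiliary vaporizer trips, Backup pressure regulator faulted, Outboard check valve faulted}; {Pipeline inlet is out}; {B APL valve 2 failed}.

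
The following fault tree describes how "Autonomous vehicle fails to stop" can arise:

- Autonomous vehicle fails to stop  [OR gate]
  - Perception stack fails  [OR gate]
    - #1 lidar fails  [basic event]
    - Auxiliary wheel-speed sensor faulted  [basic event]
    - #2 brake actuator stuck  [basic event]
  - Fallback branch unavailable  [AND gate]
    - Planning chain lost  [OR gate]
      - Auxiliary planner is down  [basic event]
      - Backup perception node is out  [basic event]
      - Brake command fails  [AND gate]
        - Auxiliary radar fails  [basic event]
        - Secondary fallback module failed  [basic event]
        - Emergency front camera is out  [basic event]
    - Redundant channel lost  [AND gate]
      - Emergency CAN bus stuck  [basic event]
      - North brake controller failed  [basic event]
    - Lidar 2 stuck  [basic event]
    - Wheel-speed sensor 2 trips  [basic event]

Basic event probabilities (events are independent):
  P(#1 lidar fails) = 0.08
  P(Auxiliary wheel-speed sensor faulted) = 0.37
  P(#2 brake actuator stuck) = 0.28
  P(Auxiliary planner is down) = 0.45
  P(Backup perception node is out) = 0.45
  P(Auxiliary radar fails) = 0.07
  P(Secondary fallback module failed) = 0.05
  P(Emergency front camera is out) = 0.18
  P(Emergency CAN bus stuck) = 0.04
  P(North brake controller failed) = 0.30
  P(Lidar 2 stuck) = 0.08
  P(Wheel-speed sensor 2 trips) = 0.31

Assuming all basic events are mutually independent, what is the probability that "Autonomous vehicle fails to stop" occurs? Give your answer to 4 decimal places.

0.5828

P(Perception stack fails) [OR] = 1 − (1−0.08) × (1−0.37) × (1−0.28) = 0.582688
P(Brake command fails) [AND] = 0.07 × 0.05 × 0.18 = 0.000630
P(Planning chain lost) [OR] = 1 − (1−0.45) × (1−0.45) × (1−0.000630) = 0.697691
P(Redundant channel lost) [AND] = 0.04 × 0.30 = 0.012000
P(Fallback branch unavailable) [AND] = 0.697691 × 0.012000 × 0.08 × 0.31 = 0.000208
P(Autonomous vehicle fails to stop) [OR] = 1 − (1−0.582688) × (1−0.000208) = 0.582775
Rounded to 4 decimal places: P(Autonomous vehicle fails to stop) ≈ 0.5828.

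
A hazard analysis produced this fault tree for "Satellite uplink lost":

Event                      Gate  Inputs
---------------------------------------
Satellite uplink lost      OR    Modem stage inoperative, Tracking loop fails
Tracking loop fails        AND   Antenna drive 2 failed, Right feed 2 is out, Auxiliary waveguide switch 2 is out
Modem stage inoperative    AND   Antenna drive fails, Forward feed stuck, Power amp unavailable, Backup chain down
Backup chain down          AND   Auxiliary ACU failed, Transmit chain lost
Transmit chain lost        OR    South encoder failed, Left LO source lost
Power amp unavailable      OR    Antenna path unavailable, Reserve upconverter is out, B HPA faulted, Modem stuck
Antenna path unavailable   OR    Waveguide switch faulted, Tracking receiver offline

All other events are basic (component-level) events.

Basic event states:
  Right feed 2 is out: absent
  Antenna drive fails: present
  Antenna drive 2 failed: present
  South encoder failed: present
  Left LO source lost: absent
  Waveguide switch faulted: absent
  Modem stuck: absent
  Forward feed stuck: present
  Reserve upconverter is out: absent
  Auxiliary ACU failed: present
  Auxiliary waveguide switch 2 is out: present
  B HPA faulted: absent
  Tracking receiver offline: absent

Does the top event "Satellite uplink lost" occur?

Antenna path unavailable [OR]: Waveguide switch faulted=not, Tracking receiver offline=not → no input occurs → does not occur.
Power amp unavailable [OR]: Antenna path unavailable=not, Reserve upconverter is out=not, B HPA faulted=not, Modem stuck=not → no input occurs → does not occur.
Transmit chain lost [OR]: South encoder failed=occurs, Left LO source lost=not → at least one input occurs → occurs.
Backup chain down [AND]: Auxiliary ACU failed=occurs, Transmit chain lost=occurs → all inputs occur → occurs.
Modem stage inoperative [AND]: Antenna drive fails=occurs, Forward feed stuck=occurs, Power amp unavailable=not, Backup chain down=occurs → not all inputs occur → does not occur.
Tracking loop fails [AND]: Antenna drive 2 failed=occurs, Right feed 2 is out=not, Auxiliary waveguide switch 2 is out=occurs → not all inputs occur → does not occur.
Satellite uplink lost [OR]: Modem stage inoperative=not, Tracking loop fails=not → no input occurs → does not occur.

No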